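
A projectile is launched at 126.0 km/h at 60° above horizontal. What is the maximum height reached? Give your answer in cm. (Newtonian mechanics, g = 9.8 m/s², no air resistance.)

v₀ = 126.0 km/h × 0.2777777777777778 = 35.0 m/s
H = v₀² × sin²(θ) / (2g) = 35.0² × sin(60°)² / (2 × 9.8) = 1225.0 × 0.75 / 19.6 = 46.875 m
H = 46.875 m / 0.01 = 4688 cm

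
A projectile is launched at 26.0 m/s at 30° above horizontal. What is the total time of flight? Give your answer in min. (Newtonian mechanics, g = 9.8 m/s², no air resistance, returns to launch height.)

T = 2 × v₀ × sin(θ) / g = 2 × 26.0 × sin(30°) / 9.8 = 2 × 26.0 × 0.5 / 9.8 = 2.65306 s
T = 2.65306 s / 60.0 = 0.04422 min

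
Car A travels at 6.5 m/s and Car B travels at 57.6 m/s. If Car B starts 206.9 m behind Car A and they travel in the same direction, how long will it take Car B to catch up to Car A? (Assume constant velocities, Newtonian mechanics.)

Relative speed: v_rel = 57.6 - 6.5 = 51.1 m/s
Time to catch: t = d₀/v_rel = 206.9/51.1 = 4.05 s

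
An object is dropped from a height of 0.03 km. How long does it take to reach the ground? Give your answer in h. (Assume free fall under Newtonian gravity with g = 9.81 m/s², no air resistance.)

h = 0.03 km × 1000.0 = 30.0 m
t = √(2h/g) = √(2 × 30.0 / 9.81) = 2.4731 s
t = 2.4731 s / 3600.0 = 0.000687 h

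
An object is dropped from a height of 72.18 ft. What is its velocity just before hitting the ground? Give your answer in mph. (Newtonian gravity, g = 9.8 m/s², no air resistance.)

h = 72.18 ft × 0.3048 = 22.0005 m
v = √(2gh) = √(2 × 9.8 × 22.0005) = 20.7656 m/s
v = 20.7656 m/s / 0.44704 = 46.45 mph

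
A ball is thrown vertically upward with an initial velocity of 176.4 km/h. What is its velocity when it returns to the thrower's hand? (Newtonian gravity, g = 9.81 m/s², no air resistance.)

By conservation of energy (no air resistance), the ball returns to the throw height with the same speed as launch, but directed downward.
|v_ground| = v₀ = 176.4 km/h
v_ground = 176.4 km/h (downward)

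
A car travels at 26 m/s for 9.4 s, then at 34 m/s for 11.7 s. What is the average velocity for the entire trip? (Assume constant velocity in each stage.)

d₁ = v₁t₁ = 26 × 9.4 = 244.4 m
d₂ = v₂t₂ = 34 × 11.7 = 397.8 m
d_total = 642.2 m, t_total = 21.1 s
v_avg = d_total/t_total = 642.2/21.1 = 30.44 m/s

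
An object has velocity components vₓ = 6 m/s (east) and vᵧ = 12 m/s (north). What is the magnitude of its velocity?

|v| = √(vₓ² + vᵧ²) = √(6² + 12²) = √(180) = 13.42 m/s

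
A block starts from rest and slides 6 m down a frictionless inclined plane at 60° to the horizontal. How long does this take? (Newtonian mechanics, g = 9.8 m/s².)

a = g sin(θ) = 9.8 × sin(60°) = 8.487 m/s²
t = √(2d/a) = √(2 × 6 / 8.487) = 1.19 s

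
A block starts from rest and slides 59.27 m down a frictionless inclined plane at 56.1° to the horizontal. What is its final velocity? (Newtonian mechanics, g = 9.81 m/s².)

a = g sin(θ) = 9.81 × sin(56.1°) = 8.1424 m/s²
v = √(2ad) = √(2 × 8.1424 × 59.27) = 31.07 m/s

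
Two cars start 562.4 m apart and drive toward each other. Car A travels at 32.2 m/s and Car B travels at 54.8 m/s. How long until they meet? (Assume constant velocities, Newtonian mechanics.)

Combined speed: v_combined = 32.2 + 54.8 = 87.0 m/s
Time to meet: t = d/v_combined = 562.4/87.0 = 6.46 s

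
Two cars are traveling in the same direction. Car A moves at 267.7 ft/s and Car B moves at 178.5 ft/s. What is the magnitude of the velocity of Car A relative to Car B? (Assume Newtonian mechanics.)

v_rel = |v_A - v_B| = |267.7 - 178.5| = 89.2 ft/s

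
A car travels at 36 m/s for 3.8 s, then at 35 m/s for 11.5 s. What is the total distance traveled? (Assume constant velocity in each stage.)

d₁ = v₁t₁ = 36 × 3.8 = 136.8 m
d₂ = v₂t₂ = 35 × 11.5 = 402.5 m
d_total = 136.8 + 402.5 = 539.3 m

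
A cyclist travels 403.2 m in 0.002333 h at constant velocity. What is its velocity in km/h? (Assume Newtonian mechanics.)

t = 0.002333 h × 3600.0 = 8.3988 s
v = d / t = 403.2 / 8.3988 = 48.0069 m/s
v = 48.0069 m/s / 0.2777777777777778 = 172.8 km/h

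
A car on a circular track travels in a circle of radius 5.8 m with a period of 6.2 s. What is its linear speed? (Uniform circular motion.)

v = 2πr/T = 2π×5.8/6.2 = 5.88 m/s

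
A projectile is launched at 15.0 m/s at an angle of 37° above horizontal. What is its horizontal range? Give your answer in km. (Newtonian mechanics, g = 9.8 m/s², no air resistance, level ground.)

R = v₀² × sin(2θ) / g = 15.0² × sin(2 × 37°) / 9.8 = 225.0 × 0.961262 / 9.8 = 22.0698 m
R = 22.0698 m / 1000.0 = 0.02207 km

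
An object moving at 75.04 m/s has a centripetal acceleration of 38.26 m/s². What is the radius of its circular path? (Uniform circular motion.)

r = v²/a_c = 75.04²/38.26 = 147.18 m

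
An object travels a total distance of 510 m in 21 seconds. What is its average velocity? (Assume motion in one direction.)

v_avg = Δd / Δt = 510 / 21 = 24.29 m/s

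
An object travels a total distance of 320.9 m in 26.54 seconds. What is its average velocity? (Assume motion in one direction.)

v_avg = Δd / Δt = 320.9 / 26.54 = 12.09 m/s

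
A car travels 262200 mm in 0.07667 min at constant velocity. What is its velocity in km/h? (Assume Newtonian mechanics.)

d = 262200 mm × 0.001 = 262.2 m
t = 0.07667 min × 60.0 = 4.6002 s
v = d / t = 262.2 / 4.6002 = 56.9975 m/s
v = 56.9975 m/s / 0.2777777777777778 = 205.2 km/h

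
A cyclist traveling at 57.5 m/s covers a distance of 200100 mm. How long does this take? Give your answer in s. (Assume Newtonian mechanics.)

d = 200100 mm × 0.001 = 200.1 m
t = d / v = 200.1 / 57.5 = 3.48 s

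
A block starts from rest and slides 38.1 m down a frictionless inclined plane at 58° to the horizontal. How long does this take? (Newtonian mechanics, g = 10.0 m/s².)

a = g sin(θ) = 10.0 × sin(58°) = 8.4805 m/s²
t = √(2d/a) = √(2 × 38.1 / 8.4805) = 3.0 s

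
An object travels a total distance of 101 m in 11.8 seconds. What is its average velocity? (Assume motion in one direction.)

v_avg = Δd / Δt = 101 / 11.8 = 8.56 m/s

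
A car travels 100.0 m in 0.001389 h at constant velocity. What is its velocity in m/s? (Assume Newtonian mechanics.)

t = 0.001389 h × 3600.0 = 5.0004 s
v = d / t = 100.0 / 5.0004 = 20.0 m/s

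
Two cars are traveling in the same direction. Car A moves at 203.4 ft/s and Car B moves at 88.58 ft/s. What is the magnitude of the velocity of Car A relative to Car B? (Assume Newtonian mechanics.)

v_rel = |v_A - v_B| = |203.4 - 88.58| = 114.82 ft/s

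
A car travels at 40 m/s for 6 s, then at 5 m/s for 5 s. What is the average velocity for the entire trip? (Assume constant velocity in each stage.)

d₁ = v₁t₁ = 40 × 6 = 240 m
d₂ = v₂t₂ = 5 × 5 = 25 m
d_total = 265 m, t_total = 11 s
v_avg = d_total/t_total = 265/11 = 24.09 m/s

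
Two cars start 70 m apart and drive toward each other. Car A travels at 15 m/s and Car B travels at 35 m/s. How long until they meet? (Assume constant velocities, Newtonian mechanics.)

Combined speed: v_combined = 15 + 35 = 50 m/s
Time to meet: t = d/v_combined = 70/50 = 1.4 s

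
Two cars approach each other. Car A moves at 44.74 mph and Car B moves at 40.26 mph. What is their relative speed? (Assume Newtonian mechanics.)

v_rel = v_A + v_B = 44.74 + 40.26 = 85.0 mph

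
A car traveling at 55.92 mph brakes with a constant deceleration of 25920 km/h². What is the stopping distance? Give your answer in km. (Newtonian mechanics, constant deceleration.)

v₀ = 55.92 mph × 0.44704 = 24.9985 m/s
a = 25920 km/h² × 7.716049382716049e-05 = 2.0 m/s²
d = v₀² / (2a) = 24.9985² / (2 × 2.0) = 624.925 / 4.0 = 156.231 m
d = 156.231 m / 1000.0 = 0.1562 km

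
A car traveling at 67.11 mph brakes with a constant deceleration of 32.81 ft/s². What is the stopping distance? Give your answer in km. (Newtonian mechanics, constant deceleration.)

v₀ = 67.11 mph × 0.44704 = 30.0009 m/s
a = 32.81 ft/s² × 0.3048 = 10.0005 m/s²
d = v₀² / (2a) = 30.0009² / (2 × 10.0005) = 900.054 / 20.001 = 45.0004 m
d = 45.0004 m / 1000.0 = 0.045 km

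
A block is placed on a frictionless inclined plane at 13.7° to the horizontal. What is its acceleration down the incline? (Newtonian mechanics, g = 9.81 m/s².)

a = g sin(θ) = 9.81 × sin(13.7°) = 9.81 × 0.2368 = 2.32 m/s²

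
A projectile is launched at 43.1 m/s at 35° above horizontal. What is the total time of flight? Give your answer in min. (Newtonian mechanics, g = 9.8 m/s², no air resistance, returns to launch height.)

T = 2 × v₀ × sin(θ) / g = 2 × 43.1 × sin(35°) / 9.8 = 2 × 43.1 × 0.573576 / 9.8 = 5.04513 s
T = 5.04513 s / 60.0 = 0.08409 min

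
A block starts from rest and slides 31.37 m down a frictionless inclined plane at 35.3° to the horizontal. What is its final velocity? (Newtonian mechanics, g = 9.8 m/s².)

a = g sin(θ) = 9.8 × sin(35.3°) = 5.663 m/s²
v = √(2ad) = √(2 × 5.663 × 31.37) = 18.85 m/s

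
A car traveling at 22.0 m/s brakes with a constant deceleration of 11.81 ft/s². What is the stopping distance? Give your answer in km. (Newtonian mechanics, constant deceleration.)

a = 11.81 ft/s² × 0.3048 = 3.59969 m/s²
d = v₀² / (2a) = 22.0² / (2 × 3.59969) = 484.0 / 7.19938 = 67.228 m
d = 67.228 m / 1000.0 = 0.06723 km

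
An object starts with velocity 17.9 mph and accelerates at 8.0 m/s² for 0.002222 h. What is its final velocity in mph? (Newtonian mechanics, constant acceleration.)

v₀ = 17.9 mph × 0.44704 = 8.00202 m/s
t = 0.002222 h × 3600.0 = 7.9992 s
v = v₀ + a × t = 8.00202 + 8.0 × 7.9992 = 71.9956 m/s
v = 71.9956 m/s / 0.44704 = 161.0 mph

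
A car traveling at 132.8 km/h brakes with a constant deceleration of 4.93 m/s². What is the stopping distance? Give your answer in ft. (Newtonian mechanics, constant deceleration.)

v₀ = 132.8 km/h × 0.2777777777777778 = 36.8889 m/s
d = v₀² / (2a) = 36.8889² / (2 × 4.93) = 1360.79 / 9.86 = 138.011 m
d = 138.011 m / 0.3048 = 452.8 ft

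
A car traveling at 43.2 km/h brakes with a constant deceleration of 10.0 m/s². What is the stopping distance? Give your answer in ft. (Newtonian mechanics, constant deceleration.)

v₀ = 43.2 km/h × 0.2777777777777778 = 12.0 m/s
d = v₀² / (2a) = 12.0² / (2 × 10.0) = 144.0 / 20.0 = 7.2 m
d = 7.2 m / 0.3048 = 23.62 ft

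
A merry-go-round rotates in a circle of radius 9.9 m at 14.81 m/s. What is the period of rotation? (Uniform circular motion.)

T = 2πr/v = 2π×9.9/14.81 = 4.2 s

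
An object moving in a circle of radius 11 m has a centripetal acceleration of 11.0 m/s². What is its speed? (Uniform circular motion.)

v = √(a_c × r) = √(11.0 × 11) = 11.0 m/s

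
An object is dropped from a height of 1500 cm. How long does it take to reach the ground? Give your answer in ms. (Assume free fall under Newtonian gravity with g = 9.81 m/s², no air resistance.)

h = 1500 cm × 0.01 = 15.0 m
t = √(2h/g) = √(2 × 15.0 / 9.81) = 1.74874 s
t = 1.74874 s / 0.001 = 1749 ms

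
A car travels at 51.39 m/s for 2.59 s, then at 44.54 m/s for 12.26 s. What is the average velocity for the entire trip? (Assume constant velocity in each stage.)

d₁ = v₁t₁ = 51.39 × 2.59 = 133.1001 m
d₂ = v₂t₂ = 44.54 × 12.26 = 546.0604 m
d_total = 679.1605 m, t_total = 14.85 s
v_avg = d_total/t_total = 679.1605/14.85 = 45.73 m/s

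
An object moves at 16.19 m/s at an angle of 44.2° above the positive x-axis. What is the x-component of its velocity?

vₓ = v cos(θ) = 16.19 × cos(44.2°) = 11.61 m/s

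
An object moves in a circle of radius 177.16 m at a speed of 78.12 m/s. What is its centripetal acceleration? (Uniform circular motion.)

a_c = v²/r = 78.12²/177.16 = 6102.7344/177.16 = 34.45 m/s²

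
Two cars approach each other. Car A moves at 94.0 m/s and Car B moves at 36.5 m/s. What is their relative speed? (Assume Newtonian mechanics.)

v_rel = v_A + v_B = 94.0 + 36.5 = 130.5 m/s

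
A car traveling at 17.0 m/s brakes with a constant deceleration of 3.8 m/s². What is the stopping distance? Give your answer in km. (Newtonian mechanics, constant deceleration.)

d = v₀² / (2a) = 17.0² / (2 × 3.8) = 289.0 / 7.6 = 38.0263 m
d = 38.0263 m / 1000.0 = 0.03803 km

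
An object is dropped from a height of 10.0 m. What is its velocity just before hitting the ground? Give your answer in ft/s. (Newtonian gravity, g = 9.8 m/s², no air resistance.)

v = √(2gh) = √(2 × 9.8 × 10.0) = 14.0 m/s
v = 14.0 m/s / 0.3048 = 45.93 ft/s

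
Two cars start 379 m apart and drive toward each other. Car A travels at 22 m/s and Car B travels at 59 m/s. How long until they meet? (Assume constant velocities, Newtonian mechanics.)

Combined speed: v_combined = 22 + 59 = 81 m/s
Time to meet: t = d/v_combined = 379/81 = 4.68 s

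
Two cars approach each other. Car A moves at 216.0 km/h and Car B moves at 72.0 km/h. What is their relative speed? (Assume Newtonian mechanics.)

v_rel = v_A + v_B = 216.0 + 72.0 = 288.0 km/h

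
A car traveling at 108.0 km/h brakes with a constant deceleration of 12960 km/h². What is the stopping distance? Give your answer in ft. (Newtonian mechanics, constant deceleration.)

v₀ = 108.0 km/h × 0.2777777777777778 = 30.0 m/s
a = 12960 km/h² × 7.716049382716049e-05 = 1.0 m/s²
d = v₀² / (2a) = 30.0² / (2 × 1.0) = 900.0 / 2.0 = 450.0 m
d = 450.0 m / 0.3048 = 1476 ft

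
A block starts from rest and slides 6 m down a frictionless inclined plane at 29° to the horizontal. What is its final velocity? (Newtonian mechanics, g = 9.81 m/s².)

a = g sin(θ) = 9.81 × sin(29°) = 4.756 m/s²
v = √(2ad) = √(2 × 4.756 × 6) = 7.55 m/s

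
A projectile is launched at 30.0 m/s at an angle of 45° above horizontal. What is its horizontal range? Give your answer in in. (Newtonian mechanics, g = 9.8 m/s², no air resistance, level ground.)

R = v₀² × sin(2θ) / g = 30.0² × sin(2 × 45°) / 9.8 = 900.0 × 1.0 / 9.8 = 91.8367 m
R = 91.8367 m / 0.0254 = 3616 in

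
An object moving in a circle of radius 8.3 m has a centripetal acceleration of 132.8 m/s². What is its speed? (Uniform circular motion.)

v = √(a_c × r) = √(132.8 × 8.3) = 33.2 m/s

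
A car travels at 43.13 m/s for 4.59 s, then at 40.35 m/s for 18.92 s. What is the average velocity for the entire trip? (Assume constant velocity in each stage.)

d₁ = v₁t₁ = 43.13 × 4.59 = 197.9667 m
d₂ = v₂t₂ = 40.35 × 18.92 = 763.422 m
d_total = 961.3887 m, t_total = 23.51 s
v_avg = d_total/t_total = 961.3887/23.51 = 40.89 m/s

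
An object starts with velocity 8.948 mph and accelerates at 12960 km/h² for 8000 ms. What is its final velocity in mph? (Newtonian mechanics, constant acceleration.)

v₀ = 8.948 mph × 0.44704 = 4.00011 m/s
a = 12960 km/h² × 7.716049382716049e-05 = 1.0 m/s²
t = 8000 ms × 0.001 = 8.0 s
v = v₀ + a × t = 4.00011 + 1.0 × 8.0 = 12.0001 m/s
v = 12.0001 m/s / 0.44704 = 26.84 mph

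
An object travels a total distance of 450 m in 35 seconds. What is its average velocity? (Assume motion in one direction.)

v_avg = Δd / Δt = 450 / 35 = 12.86 m/s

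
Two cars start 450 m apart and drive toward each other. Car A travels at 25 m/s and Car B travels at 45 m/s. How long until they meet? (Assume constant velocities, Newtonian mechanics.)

Combined speed: v_combined = 25 + 45 = 70 m/s
Time to meet: t = d/v_combined = 450/70 = 6.43 s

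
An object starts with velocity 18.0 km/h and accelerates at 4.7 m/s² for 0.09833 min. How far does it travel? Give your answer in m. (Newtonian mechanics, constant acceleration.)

v₀ = 18.0 km/h × 0.2777777777777778 = 5.0 m/s
t = 0.09833 min × 60.0 = 5.8998 s
d = v₀ × t + ½ × a × t² = 5.0 × 5.8998 + 0.5 × 4.7 × 5.8998² = 111.3 m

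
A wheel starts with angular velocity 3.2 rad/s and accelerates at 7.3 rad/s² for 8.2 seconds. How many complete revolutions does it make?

θ = ω₀t + ½αt² = 3.2×8.2 + ½×7.3×8.2² = 271.666 rad
Total revolutions = θ/(2π) = 271.666/(2π) = 43.24
Complete revolutions = ⌊43.24⌋ = 43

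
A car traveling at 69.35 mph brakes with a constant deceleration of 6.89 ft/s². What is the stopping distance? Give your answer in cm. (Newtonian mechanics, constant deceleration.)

v₀ = 69.35 mph × 0.44704 = 31.0022 m/s
a = 6.89 ft/s² × 0.3048 = 2.10007 m/s²
d = v₀² / (2a) = 31.0022² / (2 × 2.10007) = 961.136 / 4.20014 = 228.834 m
d = 228.834 m / 0.01 = 22880 cm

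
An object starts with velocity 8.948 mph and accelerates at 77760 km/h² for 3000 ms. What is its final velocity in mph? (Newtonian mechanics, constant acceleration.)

v₀ = 8.948 mph × 0.44704 = 4.00011 m/s
a = 77760 km/h² × 7.716049382716049e-05 = 6.0 m/s²
t = 3000 ms × 0.001 = 3.0 s
v = v₀ + a × t = 4.00011 + 6.0 × 3.0 = 22.0001 m/s
v = 22.0001 m/s / 0.44704 = 49.21 mph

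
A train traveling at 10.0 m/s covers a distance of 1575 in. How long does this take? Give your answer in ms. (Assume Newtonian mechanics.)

d = 1575 in × 0.0254 = 40.005 m
t = d / v = 40.005 / 10.0 = 4.0005 s
t = 4.0005 s / 0.001 = 4000 ms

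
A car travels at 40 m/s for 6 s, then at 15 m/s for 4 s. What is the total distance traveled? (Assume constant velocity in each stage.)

d₁ = v₁t₁ = 40 × 6 = 240 m
d₂ = v₂t₂ = 15 × 4 = 60 m
d_total = 240 + 60 = 300 m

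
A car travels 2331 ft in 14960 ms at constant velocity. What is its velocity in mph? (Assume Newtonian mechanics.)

d = 2331 ft × 0.3048 = 710.489 m
t = 14960 ms × 0.001 = 14.96 s
v = d / t = 710.489 / 14.96 = 47.4926 m/s
v = 47.4926 m/s / 0.44704 = 106.2 mph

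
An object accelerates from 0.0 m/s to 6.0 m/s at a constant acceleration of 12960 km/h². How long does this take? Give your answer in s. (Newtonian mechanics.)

a = 12960 km/h² × 7.716049382716049e-05 = 1.0 m/s²
t = (v - v₀) / a = (6.0 - 0.0) / 1.0 = 6.0 s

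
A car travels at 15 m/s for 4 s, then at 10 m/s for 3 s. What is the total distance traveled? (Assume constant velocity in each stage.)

d₁ = v₁t₁ = 15 × 4 = 60 m
d₂ = v₂t₂ = 10 × 3 = 30 m
d_total = 60 + 30 = 90 m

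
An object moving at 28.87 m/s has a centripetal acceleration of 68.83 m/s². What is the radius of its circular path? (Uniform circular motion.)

r = v²/a_c = 28.87²/68.83 = 12.11 m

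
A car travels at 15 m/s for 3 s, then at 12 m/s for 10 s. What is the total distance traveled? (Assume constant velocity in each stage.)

d₁ = v₁t₁ = 15 × 3 = 45 m
d₂ = v₂t₂ = 12 × 10 = 120 m
d_total = 45 + 120 = 165 m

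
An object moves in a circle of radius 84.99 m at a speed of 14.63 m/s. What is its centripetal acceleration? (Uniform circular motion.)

a_c = v²/r = 14.63²/84.99 = 214.0369/84.99 = 2.52 m/s²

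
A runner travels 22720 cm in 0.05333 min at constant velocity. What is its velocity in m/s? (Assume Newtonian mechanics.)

d = 22720 cm × 0.01 = 227.2 m
t = 0.05333 min × 60.0 = 3.1998 s
v = d / t = 227.2 / 3.1998 = 71.0 m/s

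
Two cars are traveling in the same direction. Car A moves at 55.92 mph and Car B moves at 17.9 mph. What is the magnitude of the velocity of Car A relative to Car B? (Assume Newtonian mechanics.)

v_rel = |v_A - v_B| = |55.92 - 17.9| = 38.02 mph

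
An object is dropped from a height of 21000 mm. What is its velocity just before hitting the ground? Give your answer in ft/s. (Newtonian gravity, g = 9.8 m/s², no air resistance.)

h = 21000 mm × 0.001 = 21.0 m
v = √(2gh) = √(2 × 9.8 × 21.0) = 20.2879 m/s
v = 20.2879 m/s / 0.3048 = 66.56 ft/s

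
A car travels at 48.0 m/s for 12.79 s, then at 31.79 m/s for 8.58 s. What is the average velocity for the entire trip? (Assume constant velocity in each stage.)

d₁ = v₁t₁ = 48.0 × 12.79 = 613.92 m
d₂ = v₂t₂ = 31.79 × 8.58 = 272.7582 m
d_total = 886.6782 m, t_total = 21.37 s
v_avg = d_total/t_total = 886.6782/21.37 = 41.49 m/s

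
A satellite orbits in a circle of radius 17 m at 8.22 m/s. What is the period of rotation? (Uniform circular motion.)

T = 2πr/v = 2π×17/8.22 = 12.99 s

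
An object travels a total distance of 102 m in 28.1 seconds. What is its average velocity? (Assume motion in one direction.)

v_avg = Δd / Δt = 102 / 28.1 = 3.63 m/s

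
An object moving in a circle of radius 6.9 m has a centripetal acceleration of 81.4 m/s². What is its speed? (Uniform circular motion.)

v = √(a_c × r) = √(81.4 × 6.9) = 23.7 m/s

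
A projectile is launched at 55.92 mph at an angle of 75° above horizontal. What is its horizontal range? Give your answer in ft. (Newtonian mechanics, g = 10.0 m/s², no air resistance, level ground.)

v₀ = 55.92 mph × 0.44704 = 24.9985 m/s
R = v₀² × sin(2θ) / g = 24.9985² × sin(2 × 75°) / 10.0 = 624.925 × 0.5 / 10.0 = 31.2462 m
R = 31.2462 m / 0.3048 = 102.5 ft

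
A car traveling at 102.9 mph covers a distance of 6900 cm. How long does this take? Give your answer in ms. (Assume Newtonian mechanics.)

d = 6900 cm × 0.01 = 69.0 m
v = 102.9 mph × 0.44704 = 46.0004 m/s
t = d / v = 69.0 / 46.0004 = 1.49999 s
t = 1.49999 s / 0.001 = 1500 ms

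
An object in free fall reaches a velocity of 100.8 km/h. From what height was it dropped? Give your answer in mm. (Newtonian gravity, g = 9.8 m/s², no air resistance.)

v = 100.8 km/h × 0.2777777777777778 = 28.0 m/s
h = v² / (2g) = 28.0² / (2 × 9.8) = 40.0 m
h = 40.0 m / 0.001 = 40000 mm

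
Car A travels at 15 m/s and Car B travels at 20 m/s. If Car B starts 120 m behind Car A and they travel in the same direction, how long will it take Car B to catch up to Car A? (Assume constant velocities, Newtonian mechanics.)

Relative speed: v_rel = 20 - 15 = 5 m/s
Time to catch: t = d₀/v_rel = 120/5 = 24.0 s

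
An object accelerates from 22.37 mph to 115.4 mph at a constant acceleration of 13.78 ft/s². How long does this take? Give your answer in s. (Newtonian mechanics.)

v₀ = 22.37 mph × 0.44704 = 10.0003 m/s
v = 115.4 mph × 0.44704 = 51.5884 m/s
a = 13.78 ft/s² × 0.3048 = 4.20014 m/s²
t = (v - v₀) / a = (51.5884 - 10.0003) / 4.20014 = 9.902 s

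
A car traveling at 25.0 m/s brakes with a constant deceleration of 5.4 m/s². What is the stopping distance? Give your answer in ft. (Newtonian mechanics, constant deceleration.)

d = v₀² / (2a) = 25.0² / (2 × 5.4) = 625.0 / 10.8 = 57.8704 m
d = 57.8704 m / 0.3048 = 189.9 ft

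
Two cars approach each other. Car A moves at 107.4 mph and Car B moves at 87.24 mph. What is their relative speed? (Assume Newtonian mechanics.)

v_rel = v_A + v_B = 107.4 + 87.24 = 194.64 mph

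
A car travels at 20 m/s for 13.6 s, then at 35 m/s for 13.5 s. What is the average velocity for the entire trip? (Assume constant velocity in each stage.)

d₁ = v₁t₁ = 20 × 13.6 = 272.0 m
d₂ = v₂t₂ = 35 × 13.5 = 472.5 m
d_total = 744.5 m, t_total = 27.1 s
v_avg = d_total/t_total = 744.5/27.1 = 27.47 m/s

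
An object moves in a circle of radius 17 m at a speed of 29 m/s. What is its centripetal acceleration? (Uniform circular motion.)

a_c = v²/r = 29²/17 = 841/17 = 49.47 m/s²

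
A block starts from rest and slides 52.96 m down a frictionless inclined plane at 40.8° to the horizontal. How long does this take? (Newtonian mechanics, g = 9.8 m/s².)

a = g sin(θ) = 9.8 × sin(40.8°) = 6.4035 m/s²
t = √(2d/a) = √(2 × 52.96 / 6.4035) = 4.07 s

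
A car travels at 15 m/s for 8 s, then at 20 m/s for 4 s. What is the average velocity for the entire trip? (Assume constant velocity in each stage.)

d₁ = v₁t₁ = 15 × 8 = 120 m
d₂ = v₂t₂ = 20 × 4 = 80 m
d_total = 200 m, t_total = 12 s
v_avg = d_total/t_total = 200/12 = 16.67 m/s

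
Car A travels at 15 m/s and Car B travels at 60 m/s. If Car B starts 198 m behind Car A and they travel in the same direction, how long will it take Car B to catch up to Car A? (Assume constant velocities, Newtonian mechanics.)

Relative speed: v_rel = 60 - 15 = 45 m/s
Time to catch: t = d₀/v_rel = 198/45 = 4.4 s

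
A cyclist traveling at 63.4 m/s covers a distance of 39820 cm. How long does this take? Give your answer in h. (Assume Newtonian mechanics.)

d = 39820 cm × 0.01 = 398.2 m
t = d / v = 398.2 / 63.4 = 6.28076 s
t = 6.28076 s / 3600.0 = 0.001745 h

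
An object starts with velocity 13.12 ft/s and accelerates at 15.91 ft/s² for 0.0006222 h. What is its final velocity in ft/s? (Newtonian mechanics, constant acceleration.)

v₀ = 13.12 ft/s × 0.3048 = 3.99898 m/s
a = 15.91 ft/s² × 0.3048 = 4.84937 m/s²
t = 0.0006222 h × 3600.0 = 2.23992 s
v = v₀ + a × t = 3.99898 + 4.84937 × 2.23992 = 14.8612 m/s
v = 14.8612 m/s / 0.3048 = 48.76 ft/s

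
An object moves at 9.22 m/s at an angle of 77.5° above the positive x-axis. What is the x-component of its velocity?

vₓ = v cos(θ) = 9.22 × cos(77.5°) = 2.0 m/s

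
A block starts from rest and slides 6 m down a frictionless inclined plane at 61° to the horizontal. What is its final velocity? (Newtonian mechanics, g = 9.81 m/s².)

a = g sin(θ) = 9.81 × sin(61°) = 8.58 m/s²
v = √(2ad) = √(2 × 8.58 × 6) = 10.15 m/s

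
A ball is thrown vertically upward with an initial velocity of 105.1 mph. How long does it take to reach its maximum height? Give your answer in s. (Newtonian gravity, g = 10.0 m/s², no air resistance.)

v₀ = 105.1 mph × 0.44704 = 46.9839 m/s
t_up = v₀ / g = 46.9839 / 10.0 = 4.698 s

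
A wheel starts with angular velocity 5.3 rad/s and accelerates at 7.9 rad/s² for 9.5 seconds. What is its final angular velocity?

ω = ω₀ + αt = 5.3 + 7.9 × 9.5 = 80.35 rad/s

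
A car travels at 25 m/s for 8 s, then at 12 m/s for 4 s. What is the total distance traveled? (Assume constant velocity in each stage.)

d₁ = v₁t₁ = 25 × 8 = 200 m
d₂ = v₂t₂ = 12 × 4 = 48 m
d_total = 200 + 48 = 248 m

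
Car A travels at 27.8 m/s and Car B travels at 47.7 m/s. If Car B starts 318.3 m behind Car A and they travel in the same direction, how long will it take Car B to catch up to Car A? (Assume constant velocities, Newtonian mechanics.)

Relative speed: v_rel = 47.7 - 27.8 = 19.9 m/s
Time to catch: t = d₀/v_rel = 318.3/19.9 = 15.99 s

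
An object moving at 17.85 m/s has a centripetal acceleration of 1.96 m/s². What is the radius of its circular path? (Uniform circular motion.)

r = v²/a_c = 17.85²/1.96 = 162.56 m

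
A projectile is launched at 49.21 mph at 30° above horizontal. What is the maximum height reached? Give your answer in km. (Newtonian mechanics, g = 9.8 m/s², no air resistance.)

v₀ = 49.21 mph × 0.44704 = 21.9988 m/s
H = v₀² × sin²(θ) / (2g) = 21.9988² × sin(30°)² / (2 × 9.8) = 483.947 × 0.25 / 19.6 = 6.17279 m
H = 6.17279 m / 1000.0 = 0.006173 km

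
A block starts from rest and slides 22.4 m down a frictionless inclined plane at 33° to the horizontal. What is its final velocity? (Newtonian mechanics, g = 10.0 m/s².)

a = g sin(θ) = 10.0 × sin(33°) = 5.4464 m/s²
v = √(2ad) = √(2 × 5.4464 × 22.4) = 15.62 m/s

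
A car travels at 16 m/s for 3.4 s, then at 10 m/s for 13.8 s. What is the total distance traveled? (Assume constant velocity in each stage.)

d₁ = v₁t₁ = 16 × 3.4 = 54.4 m
d₂ = v₂t₂ = 10 × 13.8 = 138.0 m
d_total = 54.4 + 138.0 = 192.4 m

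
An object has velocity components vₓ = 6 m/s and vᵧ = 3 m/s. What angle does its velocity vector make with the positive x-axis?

θ = arctan(vᵧ/vₓ) = arctan(3/6) = 26.57°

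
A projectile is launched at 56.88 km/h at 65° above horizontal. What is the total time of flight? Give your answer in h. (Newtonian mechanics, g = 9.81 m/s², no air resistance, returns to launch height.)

v₀ = 56.88 km/h × 0.2777777777777778 = 15.8 m/s
T = 2 × v₀ × sin(θ) / g = 2 × 15.8 × sin(65°) / 9.81 = 2 × 15.8 × 0.906308 / 9.81 = 2.9194 s
T = 2.9194 s / 3600.0 = 0.0008109 h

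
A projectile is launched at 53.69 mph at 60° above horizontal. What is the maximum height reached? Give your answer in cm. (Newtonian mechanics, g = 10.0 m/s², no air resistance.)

v₀ = 53.69 mph × 0.44704 = 24.0016 m/s
H = v₀² × sin²(θ) / (2g) = 24.0016² × sin(60°)² / (2 × 10.0) = 576.077 × 0.75 / 20.0 = 21.6029 m
H = 21.6029 m / 0.01 = 2160 cm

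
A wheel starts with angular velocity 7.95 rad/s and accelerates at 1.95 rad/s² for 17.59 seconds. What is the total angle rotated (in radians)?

θ = ω₀t + ½αt² = 7.95×17.59 + ½×1.95×17.59² = 441.51 rad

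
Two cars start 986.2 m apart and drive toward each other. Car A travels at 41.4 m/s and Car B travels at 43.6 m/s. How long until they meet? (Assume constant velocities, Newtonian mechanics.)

Combined speed: v_combined = 41.4 + 43.6 = 85.0 m/s
Time to meet: t = d/v_combined = 986.2/85.0 = 11.6 s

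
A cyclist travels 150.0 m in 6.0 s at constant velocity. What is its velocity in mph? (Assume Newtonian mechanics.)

v = d / t = 150.0 / 6.0 = 25.0 m/s
v = 25.0 m/s / 0.44704 = 55.92 mph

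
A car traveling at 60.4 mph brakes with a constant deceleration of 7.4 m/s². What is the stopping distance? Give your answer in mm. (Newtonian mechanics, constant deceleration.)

v₀ = 60.4 mph × 0.44704 = 27.0012 m/s
d = v₀² / (2a) = 27.0012² / (2 × 7.4) = 729.065 / 14.8 = 49.2611 m
d = 49.2611 m / 0.001 = 49260 mm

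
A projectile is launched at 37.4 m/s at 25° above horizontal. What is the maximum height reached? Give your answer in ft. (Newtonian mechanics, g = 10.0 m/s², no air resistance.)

H = v₀² × sin²(θ) / (2g) = 37.4² × sin(25°)² / (2 × 10.0) = 1398.76 × 0.178606 / 20.0 = 12.4913 m
H = 12.4913 m / 0.3048 = 40.98 ft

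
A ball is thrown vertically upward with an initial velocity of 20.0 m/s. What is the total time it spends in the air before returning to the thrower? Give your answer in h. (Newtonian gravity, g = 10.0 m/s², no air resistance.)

t_total = 2 × v₀ / g = 2 × 20.0 / 10.0 = 4.0 s
t_total = 4.0 s / 3600.0 = 0.001111 h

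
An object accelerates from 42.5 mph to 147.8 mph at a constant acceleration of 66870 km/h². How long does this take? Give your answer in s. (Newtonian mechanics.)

v₀ = 42.5 mph × 0.44704 = 18.9992 m/s
v = 147.8 mph × 0.44704 = 66.0725 m/s
a = 66870 km/h² × 7.716049382716049e-05 = 5.15972 m/s²
t = (v - v₀) / a = (66.0725 - 18.9992) / 5.15972 = 9.123 s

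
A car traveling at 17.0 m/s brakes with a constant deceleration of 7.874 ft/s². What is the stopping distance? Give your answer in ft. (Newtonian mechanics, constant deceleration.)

a = 7.874 ft/s² × 0.3048 = 2.4 m/s²
d = v₀² / (2a) = 17.0² / (2 × 2.4) = 289.0 / 4.8 = 60.2083 m
d = 60.2083 m / 0.3048 = 197.5 ft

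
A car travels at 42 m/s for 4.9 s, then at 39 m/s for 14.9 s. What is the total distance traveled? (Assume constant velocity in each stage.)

d₁ = v₁t₁ = 42 × 4.9 = 205.8 m
d₂ = v₂t₂ = 39 × 14.9 = 581.1 m
d_total = 205.8 + 581.1 = 786.9 m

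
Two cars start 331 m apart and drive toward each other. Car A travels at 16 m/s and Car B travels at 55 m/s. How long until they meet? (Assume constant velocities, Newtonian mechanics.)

Combined speed: v_combined = 16 + 55 = 71 m/s
Time to meet: t = d/v_combined = 331/71 = 4.66 s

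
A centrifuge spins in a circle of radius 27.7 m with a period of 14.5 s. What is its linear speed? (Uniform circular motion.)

v = 2πr/T = 2π×27.7/14.5 = 12.0 m/s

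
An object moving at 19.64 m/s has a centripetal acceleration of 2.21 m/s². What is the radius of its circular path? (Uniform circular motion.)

r = v²/a_c = 19.64²/2.21 = 174.54 m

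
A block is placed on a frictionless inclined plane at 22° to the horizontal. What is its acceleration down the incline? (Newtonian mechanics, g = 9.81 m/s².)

a = g sin(θ) = 9.81 × sin(22°) = 9.81 × 0.3746 = 3.67 m/s²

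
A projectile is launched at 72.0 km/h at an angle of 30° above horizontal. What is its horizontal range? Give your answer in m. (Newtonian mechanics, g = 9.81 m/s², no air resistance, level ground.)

v₀ = 72.0 km/h × 0.2777777777777778 = 20.0 m/s
R = v₀² × sin(2θ) / g = 20.0² × sin(2 × 30°) / 9.81 = 400.0 × 0.866025 / 9.81 = 35.31 m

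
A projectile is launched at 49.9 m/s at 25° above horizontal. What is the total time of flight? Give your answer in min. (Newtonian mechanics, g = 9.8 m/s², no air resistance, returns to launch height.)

T = 2 × v₀ × sin(θ) / g = 2 × 49.9 × sin(25°) / 9.8 = 2 × 49.9 × 0.422618 / 9.8 = 4.3038 s
T = 4.3038 s / 60.0 = 0.07173 min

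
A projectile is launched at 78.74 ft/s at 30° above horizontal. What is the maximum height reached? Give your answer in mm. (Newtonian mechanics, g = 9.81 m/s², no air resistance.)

v₀ = 78.74 ft/s × 0.3048 = 24.0 m/s
H = v₀² × sin²(θ) / (2g) = 24.0² × sin(30°)² / (2 × 9.81) = 576.0 × 0.25 / 19.62 = 7.33945 m
H = 7.33945 m / 0.001 = 7339 mm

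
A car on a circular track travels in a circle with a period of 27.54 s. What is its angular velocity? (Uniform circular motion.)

ω = 2π/T = 2π/27.54 = 0.2281 rad/s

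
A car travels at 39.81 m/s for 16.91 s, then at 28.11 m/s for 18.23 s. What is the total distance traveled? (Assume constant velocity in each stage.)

d₁ = v₁t₁ = 39.81 × 16.91 = 673.1871 m
d₂ = v₂t₂ = 28.11 × 18.23 = 512.4453 m
d_total = 673.1871 + 512.4453 = 1185.63 m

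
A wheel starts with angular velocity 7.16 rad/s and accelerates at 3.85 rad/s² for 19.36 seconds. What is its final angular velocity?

ω = ω₀ + αt = 7.16 + 3.85 × 19.36 = 81.7 rad/s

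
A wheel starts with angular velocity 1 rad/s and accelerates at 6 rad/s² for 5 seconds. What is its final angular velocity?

ω = ω₀ + αt = 1 + 6 × 5 = 31 rad/s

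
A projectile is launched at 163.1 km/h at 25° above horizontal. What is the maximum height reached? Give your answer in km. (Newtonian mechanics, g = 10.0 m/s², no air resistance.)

v₀ = 163.1 km/h × 0.2777777777777778 = 45.3056 m/s
H = v₀² × sin²(θ) / (2g) = 45.3056² × sin(25°)² / (2 × 10.0) = 2052.6 × 0.178606 / 20.0 = 18.3303 m
H = 18.3303 m / 1000.0 = 0.01833 km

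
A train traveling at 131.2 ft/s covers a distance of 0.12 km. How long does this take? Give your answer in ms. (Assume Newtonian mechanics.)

d = 0.12 km × 1000.0 = 120.0 m
v = 131.2 ft/s × 0.3048 = 39.9898 m/s
t = d / v = 120.0 / 39.9898 = 3.00077 s
t = 3.00077 s / 0.001 = 3001 ms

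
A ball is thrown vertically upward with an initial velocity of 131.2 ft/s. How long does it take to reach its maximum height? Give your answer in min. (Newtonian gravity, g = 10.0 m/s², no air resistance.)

v₀ = 131.2 ft/s × 0.3048 = 39.9898 m/s
t_up = v₀ / g = 39.9898 / 10.0 = 3.99898 s
t_up = 3.99898 s / 60.0 = 0.06665 min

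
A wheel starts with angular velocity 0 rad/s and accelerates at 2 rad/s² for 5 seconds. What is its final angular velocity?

ω = ω₀ + αt = 0 + 2 × 5 = 10 rad/s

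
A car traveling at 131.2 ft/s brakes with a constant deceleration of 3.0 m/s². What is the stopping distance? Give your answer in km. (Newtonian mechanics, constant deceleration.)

v₀ = 131.2 ft/s × 0.3048 = 39.9898 m/s
d = v₀² / (2a) = 39.9898² / (2 × 3.0) = 1599.18 / 6.0 = 266.53 m
d = 266.53 m / 1000.0 = 0.2665 km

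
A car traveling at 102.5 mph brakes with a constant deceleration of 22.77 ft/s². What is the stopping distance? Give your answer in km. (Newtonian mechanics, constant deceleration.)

v₀ = 102.5 mph × 0.44704 = 45.8216 m/s
a = 22.77 ft/s² × 0.3048 = 6.9403 m/s²
d = v₀² / (2a) = 45.8216² / (2 × 6.9403) = 2099.62 / 13.8806 = 151.263 m
d = 151.263 m / 1000.0 = 0.1513 km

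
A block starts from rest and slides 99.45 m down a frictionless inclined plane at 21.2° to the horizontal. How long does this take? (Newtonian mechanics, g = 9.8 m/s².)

a = g sin(θ) = 9.8 × sin(21.2°) = 3.5439 m/s²
t = √(2d/a) = √(2 × 99.45 / 3.5439) = 7.49 s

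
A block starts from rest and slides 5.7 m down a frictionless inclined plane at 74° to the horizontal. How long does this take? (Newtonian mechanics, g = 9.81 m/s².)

a = g sin(θ) = 9.81 × sin(74°) = 9.43 m/s²
t = √(2d/a) = √(2 × 5.7 / 9.43) = 1.1 s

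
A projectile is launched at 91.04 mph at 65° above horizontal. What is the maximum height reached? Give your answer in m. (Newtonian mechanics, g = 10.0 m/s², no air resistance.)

v₀ = 91.04 mph × 0.44704 = 40.6985 m/s
H = v₀² × sin²(θ) / (2g) = 40.6985² × sin(65°)² / (2 × 10.0) = 1656.37 × 0.821394 / 20.0 = 68.03 m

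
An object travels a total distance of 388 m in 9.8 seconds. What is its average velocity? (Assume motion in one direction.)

v_avg = Δd / Δt = 388 / 9.8 = 39.59 m/s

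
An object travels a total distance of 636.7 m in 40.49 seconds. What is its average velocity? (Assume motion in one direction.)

v_avg = Δd / Δt = 636.7 / 40.49 = 15.72 m/s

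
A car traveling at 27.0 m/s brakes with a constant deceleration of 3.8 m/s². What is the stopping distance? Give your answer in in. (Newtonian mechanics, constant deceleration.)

d = v₀² / (2a) = 27.0² / (2 × 3.8) = 729.0 / 7.6 = 95.9211 m
d = 95.9211 m / 0.0254 = 3776 in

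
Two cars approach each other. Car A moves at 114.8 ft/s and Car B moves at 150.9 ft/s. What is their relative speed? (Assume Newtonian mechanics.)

v_rel = v_A + v_B = 114.8 + 150.9 = 265.7 ft/s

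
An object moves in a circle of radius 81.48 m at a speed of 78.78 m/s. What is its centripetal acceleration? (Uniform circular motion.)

a_c = v²/r = 78.78²/81.48 = 6206.2884/81.48 = 76.17 m/s²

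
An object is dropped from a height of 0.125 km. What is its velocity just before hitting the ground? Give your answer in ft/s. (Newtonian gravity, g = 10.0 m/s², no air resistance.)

h = 0.125 km × 1000.0 = 125.0 m
v = √(2gh) = √(2 × 10.0 × 125.0) = 50.0 m/s
v = 50.0 m/s / 0.3048 = 164.0 ft/s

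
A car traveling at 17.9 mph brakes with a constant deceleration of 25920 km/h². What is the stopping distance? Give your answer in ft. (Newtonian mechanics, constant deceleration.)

v₀ = 17.9 mph × 0.44704 = 8.00202 m/s
a = 25920 km/h² × 7.716049382716049e-05 = 2.0 m/s²
d = v₀² / (2a) = 8.00202² / (2 × 2.0) = 64.0323 / 4.0 = 16.0081 m
d = 16.0081 m / 0.3048 = 52.52 ft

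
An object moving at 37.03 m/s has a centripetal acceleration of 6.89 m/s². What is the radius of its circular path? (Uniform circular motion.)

r = v²/a_c = 37.03²/6.89 = 199.02 m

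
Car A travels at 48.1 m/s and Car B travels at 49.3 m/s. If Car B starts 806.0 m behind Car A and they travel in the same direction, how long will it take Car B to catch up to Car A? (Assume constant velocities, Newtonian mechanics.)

Relative speed: v_rel = 49.3 - 48.1 = 1.2 m/s
Time to catch: t = d₀/v_rel = 806.0/1.2 = 671.67 s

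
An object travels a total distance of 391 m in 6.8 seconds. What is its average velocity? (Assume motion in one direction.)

v_avg = Δd / Δt = 391 / 6.8 = 57.5 m/s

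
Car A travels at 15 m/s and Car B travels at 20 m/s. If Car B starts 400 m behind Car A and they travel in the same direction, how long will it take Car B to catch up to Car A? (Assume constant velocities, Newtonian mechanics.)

Relative speed: v_rel = 20 - 15 = 5 m/s
Time to catch: t = d₀/v_rel = 400/5 = 80.0 s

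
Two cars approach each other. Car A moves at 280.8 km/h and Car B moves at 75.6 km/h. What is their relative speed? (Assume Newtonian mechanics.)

v_rel = v_A + v_B = 280.8 + 75.6 = 356.4 km/h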